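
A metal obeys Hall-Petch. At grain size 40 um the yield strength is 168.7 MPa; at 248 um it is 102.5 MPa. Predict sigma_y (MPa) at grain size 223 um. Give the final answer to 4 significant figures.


sigma_y = sigma0 + k / sqrt(d)
1/sqrt(d1) = 1/sqrt(4e-05) = 158.114;  1/sqrt(d2) = 63.5001
k = (sigma1 - sigma2) / (1/sqrt(d1) - 1/sqrt(d2)) = (168.7 - 102.5) / (158.114 - 63.5001) = 0.699686 MPa*m^0.5
sigma0 = sigma1 - k/sqrt(d1) = 168.7 - 0.699686*158.114 = 58.0699 MPa
sigma_y(d3) = 58.0699 + 0.699686 / sqrt(2.23e-04) = 104.9 MPa


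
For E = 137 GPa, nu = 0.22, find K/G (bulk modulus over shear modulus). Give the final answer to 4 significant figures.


G = E / (2*(1+nu))
G = 137 / (2*(1+0.22)) = 56.1475 GPa
K = E / (3*(1-2*nu))
K = 137 / (3*(1-2*0.22)) = 81.5476 GPa
K/G = 81.5476 / 56.1475 = 1.452


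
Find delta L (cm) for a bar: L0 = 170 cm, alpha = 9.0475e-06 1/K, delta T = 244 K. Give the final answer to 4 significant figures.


dL = L0 * alpha * dT
dL = 170 * 9.0475e-06 * 244
dL = 0.3753 cm


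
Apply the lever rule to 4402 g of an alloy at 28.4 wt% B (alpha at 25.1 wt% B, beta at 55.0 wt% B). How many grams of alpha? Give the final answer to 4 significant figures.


f_alpha = (C_beta - C0) / (C_beta - C_alpha)
f_alpha = (55.0 - 28.4) / (55.0 - 25.1) = 0.889632
m_alpha = f_alpha * m_total = 0.889632 * 4402 = 3916 g


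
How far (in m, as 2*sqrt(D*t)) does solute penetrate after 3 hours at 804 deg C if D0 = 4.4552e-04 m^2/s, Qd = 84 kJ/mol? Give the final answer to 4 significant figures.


Step 1: D = D0 * exp(-Qd/(R*T))
T = 1077.15 K
D = 4.4552e-04 * exp(-84e3 / (8.314 * 1077.15)) = 3.76077e-08 m^2/s
Step 2: L = 2*sqrt(D*t)
t = 3 h = 10800 s
L = 2*sqrt(3.76077e-08 * 10800) = 0.04031 m


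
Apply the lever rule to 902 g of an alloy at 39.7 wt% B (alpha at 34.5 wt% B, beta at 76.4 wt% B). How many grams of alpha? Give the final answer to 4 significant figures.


f_alpha = (C_beta - C0) / (C_beta - C_alpha)
f_alpha = (76.4 - 39.7) / (76.4 - 34.5) = 0.875895
m_alpha = f_alpha * m_total = 0.875895 * 902 = 790.1 g


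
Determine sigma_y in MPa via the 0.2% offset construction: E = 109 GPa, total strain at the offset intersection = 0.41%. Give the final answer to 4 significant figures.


Offset strain = 0.002
Elastic strain at yield = total_strain - offset = 4.1e-03 - 0.002 = 2.1e-03
sigma_y = E * elastic_strain = 109000 * 2.1e-03
sigma_y = 228.9 MPa


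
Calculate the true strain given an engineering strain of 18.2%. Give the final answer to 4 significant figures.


epsilon_true = ln(1 + epsilon_eng)
epsilon_true = ln(1 + 0.182)
epsilon_true = 0.1672


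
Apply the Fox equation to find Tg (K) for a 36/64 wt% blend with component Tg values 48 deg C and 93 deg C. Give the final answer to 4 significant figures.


1/Tg = w1/Tg1 + w2/Tg2 (in Kelvin)
Tg1 = 321.15 K, Tg2 = 366.15 K
1/Tg = 0.36/321.15 + 0.64/366.15
Tg = 348.6 K


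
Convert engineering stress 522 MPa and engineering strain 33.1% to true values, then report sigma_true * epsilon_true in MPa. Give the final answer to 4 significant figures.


sigma_true = sigma_eng * (1 + epsilon_eng)
sigma_true = 522 * (1 + 0.331) = 694.782 MPa
epsilon_true = ln(1 + epsilon_eng)
epsilon_true = ln(1 + 0.331) = 0.285931
sigma_true * epsilon_true = 694.782 * 0.285931 = 198.7 MPa


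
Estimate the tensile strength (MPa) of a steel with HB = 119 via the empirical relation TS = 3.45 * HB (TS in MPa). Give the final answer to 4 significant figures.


TS (MPa) = 3.45 * HB
TS = 3.45 * 119
TS = 410.6 MPa


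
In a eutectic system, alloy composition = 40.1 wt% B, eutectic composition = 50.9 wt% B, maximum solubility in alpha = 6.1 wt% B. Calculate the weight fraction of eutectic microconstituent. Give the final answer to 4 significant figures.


f_primary = (C_e - C0) / (C_e - C_alpha_max)
f_primary = (50.9 - 40.1) / (50.9 - 6.1)
f_primary = 0.241071
f_eutectic = 1 - 0.241071 = 0.7589


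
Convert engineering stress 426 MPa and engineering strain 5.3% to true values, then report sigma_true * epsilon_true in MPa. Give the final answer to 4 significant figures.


sigma_true = sigma_eng * (1 + epsilon_eng)
sigma_true = 426 * (1 + 0.053) = 448.578 MPa
epsilon_true = ln(1 + epsilon_eng)
epsilon_true = ln(1 + 0.053) = 0.0516432
sigma_true * epsilon_true = 448.578 * 0.0516432 = 23.17 MPa


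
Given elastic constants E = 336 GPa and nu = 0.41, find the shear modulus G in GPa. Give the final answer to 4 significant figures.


G = E / (2*(1+nu))
G = 336 / (2*(1+0.41))
G = 119.1 GPa


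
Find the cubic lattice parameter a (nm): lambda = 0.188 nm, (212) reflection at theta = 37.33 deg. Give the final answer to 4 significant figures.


d = lambda / (2*sin(theta))
d = 0.188 / (2*sin(37.33 deg))
d = 0.155012 nm
a = d * sqrt(h^2+k^2+l^2) = 0.155012 * sqrt(9)
a = 0.465 nm


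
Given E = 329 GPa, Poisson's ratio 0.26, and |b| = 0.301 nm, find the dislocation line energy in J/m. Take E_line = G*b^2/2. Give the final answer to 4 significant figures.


Step 1: G = E / (2*(1+nu))
G = 329 / (2*(1+0.26)) = 130.556 GPa = 1.30556e+11 Pa
Step 2: E_line = G*b^2/2
b = 0.301 nm = 3.01e-10 m
E_line = 0.5 * 1.30556e+11 * (3.01e-10)^2 = 5.914e-09 J/m


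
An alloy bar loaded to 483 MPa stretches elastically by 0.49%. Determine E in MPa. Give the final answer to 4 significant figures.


E = sigma / epsilon
epsilon = 0.49% = 4.9e-03
E = 483 / 4.9e-03
E = 98570 MPa


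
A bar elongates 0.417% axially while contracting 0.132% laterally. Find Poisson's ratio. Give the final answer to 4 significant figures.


nu = -epsilon_lat / epsilon_axial
Lateral strain is contraction (negative), so using magnitudes:
nu = 0.132 / 0.417
nu = 0.3165


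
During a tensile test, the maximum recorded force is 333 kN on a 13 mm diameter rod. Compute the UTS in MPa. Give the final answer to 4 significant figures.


A0 = pi*(d/2)^2 = pi*(13/2)^2 = 132.732 mm^2
UTS = F_max / A0 = 333*1000 / 132.732
UTS = 2509 MPa


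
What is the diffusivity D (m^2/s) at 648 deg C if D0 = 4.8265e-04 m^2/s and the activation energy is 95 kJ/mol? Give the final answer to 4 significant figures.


D = D0 * exp(-Qd / (R*T))
T = 921.15 K
D = 4.8265e-04 * exp(-95e3 / (8.314 * 921.15))
D = 1.979e-09 m^2/s


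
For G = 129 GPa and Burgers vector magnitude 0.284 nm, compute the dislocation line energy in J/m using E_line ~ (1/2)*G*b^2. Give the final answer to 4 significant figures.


E = G*b^2/2
b = 0.284 nm = 2.84e-10 m
G = 129 GPa = 1.29e+11 Pa
E = 0.5 * 1.29e+11 * (2.84e-10)^2
E = 5.202e-09 J/m


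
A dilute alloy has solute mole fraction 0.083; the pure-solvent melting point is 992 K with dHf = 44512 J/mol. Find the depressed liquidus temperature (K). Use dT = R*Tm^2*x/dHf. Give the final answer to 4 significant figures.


dT = R*Tm^2*x / dHf
dT = 8.314 * 992^2 * 0.083 / 44512
dT = 15.2558 K
T_new = 992 - 15.2558 = 976.7 K


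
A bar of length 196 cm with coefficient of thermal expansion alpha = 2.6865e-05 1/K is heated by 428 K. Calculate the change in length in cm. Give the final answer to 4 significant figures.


dL = L0 * alpha * dT
dL = 196 * 2.6865e-05 * 428
dL = 2.254 cm


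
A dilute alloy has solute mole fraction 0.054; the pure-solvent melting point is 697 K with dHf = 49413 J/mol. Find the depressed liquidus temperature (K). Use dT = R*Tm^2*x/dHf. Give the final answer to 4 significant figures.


dT = R*Tm^2*x / dHf
dT = 8.314 * 697^2 * 0.054 / 49413
dT = 4.41396 K
T_new = 697 - 4.41396 = 692.6 K


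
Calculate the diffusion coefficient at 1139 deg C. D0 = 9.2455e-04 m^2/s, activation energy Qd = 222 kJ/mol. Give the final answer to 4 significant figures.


D = D0 * exp(-Qd / (R*T))
T = 1412.15 K
D = 9.2455e-04 * exp(-222e3 / (8.314 * 1412.15))
D = 5.675e-12 m^2/s


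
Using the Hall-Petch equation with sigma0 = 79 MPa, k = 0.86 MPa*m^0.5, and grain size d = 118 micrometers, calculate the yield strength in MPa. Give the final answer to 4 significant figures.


sigma_y = sigma0 + k / sqrt(d)
d = 118 um = 1.18e-04 m
sigma_y = 79 + 0.86 / sqrt(1.18e-04)
sigma_y = 158.2 MPa


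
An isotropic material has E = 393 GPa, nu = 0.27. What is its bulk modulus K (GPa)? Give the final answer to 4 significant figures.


K = E / (3*(1-2*nu))
K = 393 / (3*(1-2*0.27))
K = 284.8 GPa


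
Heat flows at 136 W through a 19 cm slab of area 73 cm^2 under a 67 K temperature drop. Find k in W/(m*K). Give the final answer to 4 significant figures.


k = Q*L / (A*dT)
L = 0.19 m, A = 7.3e-03 m^2
k = 136 * 0.19 / (7.3e-03 * 67)
k = 52.83 W/(m*K)


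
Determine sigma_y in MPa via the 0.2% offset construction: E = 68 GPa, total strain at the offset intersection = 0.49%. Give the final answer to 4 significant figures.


Offset strain = 0.002
Elastic strain at yield = total_strain - offset = 4.9e-03 - 0.002 = 2.9e-03
sigma_y = E * elastic_strain = 68000 * 2.9e-03
sigma_y = 197.2 MPa


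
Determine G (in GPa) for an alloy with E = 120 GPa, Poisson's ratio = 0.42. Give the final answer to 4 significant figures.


G = E / (2*(1+nu))
G = 120 / (2*(1+0.42))
G = 42.25 GPa


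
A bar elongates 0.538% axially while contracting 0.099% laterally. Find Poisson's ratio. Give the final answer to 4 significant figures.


nu = -epsilon_lat / epsilon_axial
Lateral strain is contraction (negative), so using magnitudes:
nu = 0.099 / 0.538
nu = 0.184


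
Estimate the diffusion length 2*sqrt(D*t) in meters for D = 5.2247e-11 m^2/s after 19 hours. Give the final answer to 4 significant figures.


t = 19 hr = 68400 s
Diffusion length = 2*sqrt(D*t)
= 2*sqrt(5.2247e-11 * 68400)
= 3.781e-03 m


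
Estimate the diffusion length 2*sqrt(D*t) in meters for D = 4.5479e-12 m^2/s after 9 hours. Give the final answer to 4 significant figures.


t = 9 hr = 32400 s
Diffusion length = 2*sqrt(D*t)
= 2*sqrt(4.5479e-12 * 32400)
= 7.677e-04 m


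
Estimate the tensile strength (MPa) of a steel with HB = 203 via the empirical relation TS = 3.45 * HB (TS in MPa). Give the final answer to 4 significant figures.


TS (MPa) = 3.45 * HB
TS = 3.45 * 203
TS = 700.4 MPa


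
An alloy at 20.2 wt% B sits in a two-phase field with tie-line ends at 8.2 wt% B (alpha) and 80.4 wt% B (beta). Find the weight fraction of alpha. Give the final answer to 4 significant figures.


f_alpha = (C_beta - C0) / (C_beta - C_alpha)
f_alpha = (80.4 - 20.2) / (80.4 - 8.2)
f_alpha = 0.8338


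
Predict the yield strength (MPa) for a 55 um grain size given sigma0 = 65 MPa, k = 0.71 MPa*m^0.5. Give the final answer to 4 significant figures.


sigma_y = sigma0 + k / sqrt(d)
d = 55 um = 5.5e-05 m
sigma_y = 65 + 0.71 / sqrt(5.5e-05)
sigma_y = 160.7 MPa


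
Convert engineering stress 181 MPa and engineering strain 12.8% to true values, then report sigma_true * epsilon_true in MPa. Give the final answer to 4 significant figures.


sigma_true = sigma_eng * (1 + epsilon_eng)
sigma_true = 181 * (1 + 0.128) = 204.168 MPa
epsilon_true = ln(1 + epsilon_eng)
epsilon_true = ln(1 + 0.128) = 0.120446
sigma_true * epsilon_true = 204.168 * 0.120446 = 24.59 MPa


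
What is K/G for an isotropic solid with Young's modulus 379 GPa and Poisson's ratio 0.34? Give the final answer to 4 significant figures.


G = E / (2*(1+nu))
G = 379 / (2*(1+0.34)) = 141.418 GPa
K = E / (3*(1-2*nu))
K = 379 / (3*(1-2*0.34)) = 394.792 GPa
K/G = 394.792 / 141.418 = 2.792


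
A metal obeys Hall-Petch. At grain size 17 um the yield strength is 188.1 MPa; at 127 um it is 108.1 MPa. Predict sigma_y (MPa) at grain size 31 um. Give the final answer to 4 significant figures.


sigma_y = sigma0 + k / sqrt(d)
1/sqrt(d1) = 1/sqrt(1.7e-05) = 242.536;  1/sqrt(d2) = 88.7357
k = (sigma1 - sigma2) / (1/sqrt(d1) - 1/sqrt(d2)) = (188.1 - 108.1) / (242.536 - 88.7357) = 0.520156 MPa*m^0.5
sigma0 = sigma1 - k/sqrt(d1) = 188.1 - 0.520156*242.536 = 61.9436 MPa
sigma_y(d3) = 61.9436 + 0.520156 / sqrt(3.1e-05) = 155.4 MPa


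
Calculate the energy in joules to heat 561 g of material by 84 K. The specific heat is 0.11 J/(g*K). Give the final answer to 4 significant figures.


Q = m * cp * dT
Q = 561 * 0.11 * 84
Q = 5184 J


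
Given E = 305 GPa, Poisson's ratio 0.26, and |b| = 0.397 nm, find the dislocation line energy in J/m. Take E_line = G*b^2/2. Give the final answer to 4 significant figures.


Step 1: G = E / (2*(1+nu))
G = 305 / (2*(1+0.26)) = 121.032 GPa = 1.21032e+11 Pa
Step 2: E_line = G*b^2/2
b = 0.397 nm = 3.97e-10 m
E_line = 0.5 * 1.21032e+11 * (3.97e-10)^2 = 9.538e-09 J/m


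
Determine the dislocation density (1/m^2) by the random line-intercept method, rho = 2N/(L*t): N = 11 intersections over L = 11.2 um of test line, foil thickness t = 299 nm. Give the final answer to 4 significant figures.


rho = 2N / (L * t)
L = 11.2 um = 1.12e-05 m, t = 299 nm = 2.99e-07 m
rho = 2 * 11 / (1.12e-05 * 2.99e-07)
rho = 6.57e+12 1/m^2


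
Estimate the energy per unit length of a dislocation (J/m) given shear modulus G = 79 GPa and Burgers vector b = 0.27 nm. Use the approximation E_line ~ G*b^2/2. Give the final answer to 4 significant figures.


E = G*b^2/2
b = 0.27 nm = 2.7e-10 m
G = 79 GPa = 7.9e+10 Pa
E = 0.5 * 7.9e+10 * (2.7e-10)^2
E = 2.88e-09 J/m


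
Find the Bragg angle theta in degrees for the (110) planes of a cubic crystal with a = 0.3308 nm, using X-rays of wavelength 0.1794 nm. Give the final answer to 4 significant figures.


d = a / sqrt(h^2+k^2+l^2)
d = 0.3308 / sqrt(2) = 0.233911 nm
lambda = 2*d*sin(theta)  =>  sin(theta) = lambda / (2*d)
sin(theta) = 0.1794 / (2 * 0.233911) = 0.383479
theta = 22.55 deg


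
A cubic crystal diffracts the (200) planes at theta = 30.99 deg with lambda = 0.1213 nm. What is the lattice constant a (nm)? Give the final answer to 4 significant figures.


d = lambda / (2*sin(theta))
d = 0.1213 / (2*sin(30.99 deg))
d = 0.117793 nm
a = d * sqrt(h^2+k^2+l^2) = 0.117793 * sqrt(4)
a = 0.2356 nm


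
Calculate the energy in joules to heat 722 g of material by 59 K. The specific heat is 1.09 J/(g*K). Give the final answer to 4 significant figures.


Q = m * cp * dT
Q = 722 * 1.09 * 59
Q = 46430 J


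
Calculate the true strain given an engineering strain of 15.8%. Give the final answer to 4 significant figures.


epsilon_true = ln(1 + epsilon_eng)
epsilon_true = ln(1 + 0.158)
epsilon_true = 0.1467


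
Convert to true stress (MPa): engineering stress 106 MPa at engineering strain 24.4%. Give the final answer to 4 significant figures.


sigma_true = sigma_eng * (1 + epsilon_eng)
sigma_true = 106 * (1 + 0.244)
sigma_true = 131.9 MPa


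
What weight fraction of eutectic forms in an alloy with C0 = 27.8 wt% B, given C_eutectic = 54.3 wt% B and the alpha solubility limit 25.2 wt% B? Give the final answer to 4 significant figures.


f_primary = (C_e - C0) / (C_e - C_alpha_max)
f_primary = (54.3 - 27.8) / (54.3 - 25.2)
f_primary = 0.910653
f_eutectic = 1 - 0.910653 = 0.08935


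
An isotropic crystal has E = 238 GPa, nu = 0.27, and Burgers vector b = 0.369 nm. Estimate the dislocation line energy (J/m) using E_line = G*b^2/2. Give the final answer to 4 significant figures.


Step 1: G = E / (2*(1+nu))
G = 238 / (2*(1+0.27)) = 93.7008 GPa = 9.37008e+10 Pa
Step 2: E_line = G*b^2/2
b = 0.369 nm = 3.69e-10 m
E_line = 0.5 * 9.37008e+10 * (3.69e-10)^2 = 6.379e-09 J/m


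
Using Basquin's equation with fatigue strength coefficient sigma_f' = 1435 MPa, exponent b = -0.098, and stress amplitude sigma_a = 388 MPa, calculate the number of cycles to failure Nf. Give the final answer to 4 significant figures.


sigma_a = sigma_f' * (2*Nf)^b
2*Nf = (sigma_a / sigma_f')^(1/b)
2*Nf = (388 / 1435)^(1/-0.098)
2*Nf = 625352
Nf = 312700 cycles


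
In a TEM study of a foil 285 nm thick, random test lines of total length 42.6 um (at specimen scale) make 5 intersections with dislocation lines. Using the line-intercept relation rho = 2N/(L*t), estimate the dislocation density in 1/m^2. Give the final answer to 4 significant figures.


rho = 2N / (L * t)
L = 42.6 um = 4.26e-05 m, t = 285 nm = 2.85e-07 m
rho = 2 * 5 / (4.26e-05 * 2.85e-07)
rho = 8.237e+11 1/m^2


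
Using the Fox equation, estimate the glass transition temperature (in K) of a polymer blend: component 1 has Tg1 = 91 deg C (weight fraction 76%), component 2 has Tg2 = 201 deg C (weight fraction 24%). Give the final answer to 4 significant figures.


1/Tg = w1/Tg1 + w2/Tg2 (in Kelvin)
Tg1 = 364.15 K, Tg2 = 474.15 K
1/Tg = 0.76/364.15 + 0.24/474.15
Tg = 385.6 K


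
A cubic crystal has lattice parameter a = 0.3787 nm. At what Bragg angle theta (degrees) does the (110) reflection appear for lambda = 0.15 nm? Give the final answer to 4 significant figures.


d = a / sqrt(h^2+k^2+l^2)
d = 0.3787 / sqrt(2) = 0.267781 nm
lambda = 2*d*sin(theta)  =>  sin(theta) = lambda / (2*d)
sin(theta) = 0.15 / (2 * 0.267781) = 0.280079
theta = 16.26 deg


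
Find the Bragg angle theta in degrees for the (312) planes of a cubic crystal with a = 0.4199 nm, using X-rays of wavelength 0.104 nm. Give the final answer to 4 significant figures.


d = a / sqrt(h^2+k^2+l^2)
d = 0.4199 / sqrt(14) = 0.112223 nm
lambda = 2*d*sin(theta)  =>  sin(theta) = lambda / (2*d)
sin(theta) = 0.104 / (2 * 0.112223) = 0.463363
theta = 27.6 deg


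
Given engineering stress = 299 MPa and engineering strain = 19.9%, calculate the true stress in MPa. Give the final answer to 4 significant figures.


sigma_true = sigma_eng * (1 + epsilon_eng)
sigma_true = 299 * (1 + 0.199)
sigma_true = 358.5 MPa


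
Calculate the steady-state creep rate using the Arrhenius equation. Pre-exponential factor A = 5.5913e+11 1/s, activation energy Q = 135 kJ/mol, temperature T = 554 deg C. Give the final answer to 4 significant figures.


rate = A * exp(-Q / (R*T))
T = 554 + 273.15 = 827.15 K
rate = 5.5913e+11 * exp(-135e3 / (8.314 * 827.15))
rate = 1667 1/s


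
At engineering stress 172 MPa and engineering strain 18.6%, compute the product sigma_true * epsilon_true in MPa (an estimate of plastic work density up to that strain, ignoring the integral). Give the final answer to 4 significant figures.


sigma_true = sigma_eng * (1 + epsilon_eng)
sigma_true = 172 * (1 + 0.186) = 203.992 MPa
epsilon_true = ln(1 + epsilon_eng)
epsilon_true = ln(1 + 0.186) = 0.170586
sigma_true * epsilon_true = 203.992 * 0.170586 = 34.8 MPa


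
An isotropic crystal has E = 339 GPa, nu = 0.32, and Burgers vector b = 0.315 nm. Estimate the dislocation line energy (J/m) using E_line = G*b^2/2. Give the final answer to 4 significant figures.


Step 1: G = E / (2*(1+nu))
G = 339 / (2*(1+0.32)) = 128.409 GPa = 1.28409e+11 Pa
Step 2: E_line = G*b^2/2
b = 0.315 nm = 3.15e-10 m
E_line = 0.5 * 1.28409e+11 * (3.15e-10)^2 = 6.371e-09 J/m


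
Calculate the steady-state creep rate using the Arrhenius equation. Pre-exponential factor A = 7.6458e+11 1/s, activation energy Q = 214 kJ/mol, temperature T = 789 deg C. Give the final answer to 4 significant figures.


rate = A * exp(-Q / (R*T))
T = 789 + 273.15 = 1062.15 K
rate = 7.6458e+11 * exp(-214e3 / (8.314 * 1062.15))
rate = 22.85 1/s


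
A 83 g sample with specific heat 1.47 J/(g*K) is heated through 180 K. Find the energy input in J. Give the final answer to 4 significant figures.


Q = m * cp * dT
Q = 83 * 1.47 * 180
Q = 21960 J


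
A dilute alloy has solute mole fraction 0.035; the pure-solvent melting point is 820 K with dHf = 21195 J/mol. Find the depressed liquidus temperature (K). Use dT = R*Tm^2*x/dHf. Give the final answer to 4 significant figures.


dT = R*Tm^2*x / dHf
dT = 8.314 * 820^2 * 0.035 / 21195
dT = 9.2315 K
T_new = 820 - 9.2315 = 810.8 K


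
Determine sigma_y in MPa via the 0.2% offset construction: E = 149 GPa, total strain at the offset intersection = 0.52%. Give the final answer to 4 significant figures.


Offset strain = 0.002
Elastic strain at yield = total_strain - offset = 5.2e-03 - 0.002 = 3.2e-03
sigma_y = E * elastic_strain = 149000 * 3.2e-03
sigma_y = 476.8 MPa


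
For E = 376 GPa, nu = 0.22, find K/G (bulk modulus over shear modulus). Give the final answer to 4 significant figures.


G = E / (2*(1+nu))
G = 376 / (2*(1+0.22)) = 154.098 GPa
K = E / (3*(1-2*nu))
K = 376 / (3*(1-2*0.22)) = 223.81 GPa
K/G = 223.81 / 154.098 = 1.452


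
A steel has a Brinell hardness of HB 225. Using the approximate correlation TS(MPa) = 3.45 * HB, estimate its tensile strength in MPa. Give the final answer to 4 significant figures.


TS (MPa) = 3.45 * HB
TS = 3.45 * 225
TS = 776.3 MPa


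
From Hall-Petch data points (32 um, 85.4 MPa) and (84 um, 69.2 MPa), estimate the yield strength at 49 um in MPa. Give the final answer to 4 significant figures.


sigma_y = sigma0 + k / sqrt(d)
1/sqrt(d1) = 1/sqrt(3.2e-05) = 176.777;  1/sqrt(d2) = 109.109
k = (sigma1 - sigma2) / (1/sqrt(d1) - 1/sqrt(d2)) = (85.4 - 69.2) / (176.777 - 109.109) = 0.239405 MPa*m^0.5
sigma0 = sigma1 - k/sqrt(d1) = 85.4 - 0.239405*176.777 = 43.0788 MPa
sigma_y(d3) = 43.0788 + 0.239405 / sqrt(4.9e-05) = 77.28 MPa


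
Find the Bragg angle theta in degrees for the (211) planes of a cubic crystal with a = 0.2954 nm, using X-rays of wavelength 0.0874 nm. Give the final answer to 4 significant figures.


d = a / sqrt(h^2+k^2+l^2)
d = 0.2954 / sqrt(6) = 0.120597 nm
lambda = 2*d*sin(theta)  =>  sin(theta) = lambda / (2*d)
sin(theta) = 0.0874 / (2 * 0.120597) = 0.362365
theta = 21.25 deg


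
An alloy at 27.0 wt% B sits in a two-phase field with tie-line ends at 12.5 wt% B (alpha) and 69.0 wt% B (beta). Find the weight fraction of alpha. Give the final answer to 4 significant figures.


f_alpha = (C_beta - C0) / (C_beta - C_alpha)
f_alpha = (69.0 - 27.0) / (69.0 - 12.5)
f_alpha = 0.7434


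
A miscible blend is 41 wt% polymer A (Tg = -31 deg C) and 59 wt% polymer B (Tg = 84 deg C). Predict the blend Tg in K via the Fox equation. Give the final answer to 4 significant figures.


1/Tg = w1/Tg1 + w2/Tg2 (in Kelvin)
Tg1 = 242.15 K, Tg2 = 357.15 K
1/Tg = 0.41/242.15 + 0.59/357.15
Tg = 298.9 K


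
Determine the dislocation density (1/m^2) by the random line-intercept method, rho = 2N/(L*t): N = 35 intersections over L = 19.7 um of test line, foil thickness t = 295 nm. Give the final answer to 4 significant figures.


rho = 2N / (L * t)
L = 19.7 um = 1.97e-05 m, t = 295 nm = 2.95e-07 m
rho = 2 * 35 / (1.97e-05 * 2.95e-07)
rho = 1.205e+13 1/m^2


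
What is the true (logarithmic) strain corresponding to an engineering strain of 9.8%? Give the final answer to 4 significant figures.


epsilon_true = ln(1 + epsilon_eng)
epsilon_true = ln(1 + 0.098)
epsilon_true = 0.09349


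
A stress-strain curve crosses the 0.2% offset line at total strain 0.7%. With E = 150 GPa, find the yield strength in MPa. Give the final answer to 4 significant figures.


Offset strain = 0.002
Elastic strain at yield = total_strain - offset = 7e-03 - 0.002 = 5e-03
sigma_y = E * elastic_strain = 150000 * 5e-03
sigma_y = 750 MPa


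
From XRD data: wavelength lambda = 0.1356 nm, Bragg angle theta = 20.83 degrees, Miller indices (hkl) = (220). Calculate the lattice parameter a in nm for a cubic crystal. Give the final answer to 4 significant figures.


d = lambda / (2*sin(theta))
d = 0.1356 / (2*sin(20.83 deg))
d = 0.190666 nm
a = d * sqrt(h^2+k^2+l^2) = 0.190666 * sqrt(8)
a = 0.5393 nm


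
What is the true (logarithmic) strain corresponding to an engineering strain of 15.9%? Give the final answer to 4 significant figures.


epsilon_true = ln(1 + epsilon_eng)
epsilon_true = ln(1 + 0.159)
epsilon_true = 0.1476


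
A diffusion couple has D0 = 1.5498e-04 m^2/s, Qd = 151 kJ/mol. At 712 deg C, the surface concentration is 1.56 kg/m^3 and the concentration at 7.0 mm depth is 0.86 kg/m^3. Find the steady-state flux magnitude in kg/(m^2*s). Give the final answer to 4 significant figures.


Step 1: D = D0 * exp(-Qd/(R*T))
T = 712 + 273.15 = 985.15 K
D = 1.5498e-04 * exp(-151e3 / (8.314 * 985.15)) = 1.52638e-12 m^2/s
Step 2: J = D * (C1 - C2) / dx
J = 1.52638e-12 * (1.56 - 0.86) / 7e-03
J = 1.526e-10 kg/(m^2*s)


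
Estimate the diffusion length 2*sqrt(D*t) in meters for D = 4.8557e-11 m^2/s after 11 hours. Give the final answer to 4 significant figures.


t = 11 hr = 39600 s
Diffusion length = 2*sqrt(D*t)
= 2*sqrt(4.8557e-11 * 39600)
= 2.773e-03 m


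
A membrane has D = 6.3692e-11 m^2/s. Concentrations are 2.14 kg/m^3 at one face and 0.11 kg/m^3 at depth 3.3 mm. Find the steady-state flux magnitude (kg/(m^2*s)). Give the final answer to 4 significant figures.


J = -D * (dC/dx) = D * (C1 - C2) / dx
J = 6.3692e-11 * (2.14 - 0.11) / 3.3e-03
J = 3.918e-08 kg/(m^2*s)


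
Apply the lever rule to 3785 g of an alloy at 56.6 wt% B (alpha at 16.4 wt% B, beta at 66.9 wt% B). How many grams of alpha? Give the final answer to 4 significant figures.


f_alpha = (C_beta - C0) / (C_beta - C_alpha)
f_alpha = (66.9 - 56.6) / (66.9 - 16.4) = 0.20396
m_alpha = f_alpha * m_total = 0.20396 * 3785 = 772 g


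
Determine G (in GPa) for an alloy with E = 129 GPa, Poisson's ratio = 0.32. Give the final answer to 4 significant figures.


G = E / (2*(1+nu))
G = 129 / (2*(1+0.32))
G = 48.86 GPa


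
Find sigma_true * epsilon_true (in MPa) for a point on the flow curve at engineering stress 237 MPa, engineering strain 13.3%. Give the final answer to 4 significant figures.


sigma_true = sigma_eng * (1 + epsilon_eng)
sigma_true = 237 * (1 + 0.133) = 268.521 MPa
epsilon_true = ln(1 + epsilon_eng)
epsilon_true = ln(1 + 0.133) = 0.124869
sigma_true * epsilon_true = 268.521 * 0.124869 = 33.53 MPa


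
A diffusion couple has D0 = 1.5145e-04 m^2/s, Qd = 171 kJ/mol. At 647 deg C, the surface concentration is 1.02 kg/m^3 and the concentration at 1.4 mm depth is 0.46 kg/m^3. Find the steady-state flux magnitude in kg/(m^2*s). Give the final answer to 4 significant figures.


Step 1: D = D0 * exp(-Qd/(R*T))
T = 647 + 273.15 = 920.15 K
D = 1.5145e-04 * exp(-171e3 / (8.314 * 920.15)) = 2.96942e-14 m^2/s
Step 2: J = D * (C1 - C2) / dx
J = 2.96942e-14 * (1.02 - 0.46) / 1.4e-03
J = 1.188e-11 kg/(m^2*s)


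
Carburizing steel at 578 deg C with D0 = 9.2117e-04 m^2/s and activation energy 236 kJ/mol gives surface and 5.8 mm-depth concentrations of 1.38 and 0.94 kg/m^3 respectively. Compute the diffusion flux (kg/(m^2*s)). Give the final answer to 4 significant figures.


Step 1: D = D0 * exp(-Qd/(R*T))
T = 578 + 273.15 = 851.15 K
D = 9.2117e-04 * exp(-236e3 / (8.314 * 851.15)) = 3.02425e-18 m^2/s
Step 2: J = D * (C1 - C2) / dx
J = 3.02425e-18 * (1.38 - 0.94) / 5.8e-03
J = 2.294e-16 kg/(m^2*s)


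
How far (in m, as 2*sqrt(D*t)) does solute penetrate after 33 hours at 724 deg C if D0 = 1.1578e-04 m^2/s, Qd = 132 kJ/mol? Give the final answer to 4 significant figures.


Step 1: D = D0 * exp(-Qd/(R*T))
T = 997.15 K
D = 1.1578e-04 * exp(-132e3 / (8.314 * 997.15)) = 1.40833e-11 m^2/s
Step 2: L = 2*sqrt(D*t)
t = 33 h = 118800 s
L = 2*sqrt(1.40833e-11 * 118800) = 2.587e-03 m


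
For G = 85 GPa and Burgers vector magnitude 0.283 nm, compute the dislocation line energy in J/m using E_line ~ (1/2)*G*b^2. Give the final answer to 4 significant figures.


E = G*b^2/2
b = 0.283 nm = 2.83e-10 m
G = 85 GPa = 8.5e+10 Pa
E = 0.5 * 8.5e+10 * (2.83e-10)^2
E = 3.404e-09 J/m


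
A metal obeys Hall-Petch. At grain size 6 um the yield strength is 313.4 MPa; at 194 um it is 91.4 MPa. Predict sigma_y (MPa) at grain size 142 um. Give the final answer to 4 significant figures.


sigma_y = sigma0 + k / sqrt(d)
1/sqrt(d1) = 1/sqrt(6e-06) = 408.248;  1/sqrt(d2) = 71.7958
k = (sigma1 - sigma2) / (1/sqrt(d1) - 1/sqrt(d2)) = (313.4 - 91.4) / (408.248 - 71.7958) = 0.659826 MPa*m^0.5
sigma0 = sigma1 - k/sqrt(d1) = 313.4 - 0.659826*408.248 = 44.0273 MPa
sigma_y(d3) = 44.0273 + 0.659826 / sqrt(1.42e-04) = 99.4 MPa


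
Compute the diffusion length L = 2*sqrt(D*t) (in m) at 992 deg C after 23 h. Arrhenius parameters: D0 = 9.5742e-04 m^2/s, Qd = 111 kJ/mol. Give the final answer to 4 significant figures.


Step 1: D = D0 * exp(-Qd/(R*T))
T = 1265.15 K
D = 9.5742e-04 * exp(-111e3 / (8.314 * 1265.15)) = 2.50061e-08 m^2/s
Step 2: L = 2*sqrt(D*t)
t = 23 h = 82800 s
L = 2*sqrt(2.50061e-08 * 82800) = 0.09101 m


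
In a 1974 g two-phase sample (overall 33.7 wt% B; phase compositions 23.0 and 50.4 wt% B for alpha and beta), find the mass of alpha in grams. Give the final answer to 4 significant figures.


f_alpha = (C_beta - C0) / (C_beta - C_alpha)
f_alpha = (50.4 - 33.7) / (50.4 - 23.0) = 0.609489
m_alpha = f_alpha * m_total = 0.609489 * 1974 = 1203 g


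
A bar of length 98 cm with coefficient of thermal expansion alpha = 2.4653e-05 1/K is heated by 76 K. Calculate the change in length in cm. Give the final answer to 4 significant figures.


dL = L0 * alpha * dT
dL = 98 * 2.4653e-05 * 76
dL = 0.1836 cm


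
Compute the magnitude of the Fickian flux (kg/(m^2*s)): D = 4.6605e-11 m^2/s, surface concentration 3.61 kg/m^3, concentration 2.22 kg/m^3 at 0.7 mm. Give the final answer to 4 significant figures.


J = -D * (dC/dx) = D * (C1 - C2) / dx
J = 4.6605e-11 * (3.61 - 2.22) / 7e-04
J = 9.254e-08 kg/(m^2*s)


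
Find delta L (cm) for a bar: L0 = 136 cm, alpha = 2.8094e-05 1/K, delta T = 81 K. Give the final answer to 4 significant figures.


dL = L0 * alpha * dT
dL = 136 * 2.8094e-05 * 81
dL = 0.3095 cm


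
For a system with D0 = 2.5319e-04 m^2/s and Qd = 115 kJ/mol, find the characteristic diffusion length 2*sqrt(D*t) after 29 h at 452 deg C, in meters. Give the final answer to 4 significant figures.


Step 1: D = D0 * exp(-Qd/(R*T))
T = 725.15 K
D = 2.5319e-04 * exp(-115e3 / (8.314 * 725.15)) = 1.31634e-12 m^2/s
Step 2: L = 2*sqrt(D*t)
t = 29 h = 104400 s
L = 2*sqrt(1.31634e-12 * 104400) = 7.414e-04 m


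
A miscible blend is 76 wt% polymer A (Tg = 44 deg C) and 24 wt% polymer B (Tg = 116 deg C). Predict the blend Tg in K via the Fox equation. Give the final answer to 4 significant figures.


1/Tg = w1/Tg1 + w2/Tg2 (in Kelvin)
Tg1 = 317.15 K, Tg2 = 389.15 K
1/Tg = 0.76/317.15 + 0.24/389.15
Tg = 331.9 K


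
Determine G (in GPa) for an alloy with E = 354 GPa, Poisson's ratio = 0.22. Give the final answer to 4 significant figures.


G = E / (2*(1+nu))
G = 354 / (2*(1+0.22))
G = 145.1 GPa


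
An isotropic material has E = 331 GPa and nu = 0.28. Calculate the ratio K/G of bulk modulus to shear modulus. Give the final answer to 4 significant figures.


G = E / (2*(1+nu))
G = 331 / (2*(1+0.28)) = 129.297 GPa
K = E / (3*(1-2*nu))
K = 331 / (3*(1-2*0.28)) = 250.758 GPa
K/G = 250.758 / 129.297 = 1.939


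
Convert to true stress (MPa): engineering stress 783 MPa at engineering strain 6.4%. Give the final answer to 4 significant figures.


sigma_true = sigma_eng * (1 + epsilon_eng)
sigma_true = 783 * (1 + 0.064)
sigma_true = 833.1 MPa


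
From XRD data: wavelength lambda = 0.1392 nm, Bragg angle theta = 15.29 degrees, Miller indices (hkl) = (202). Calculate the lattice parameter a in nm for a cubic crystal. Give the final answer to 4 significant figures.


d = lambda / (2*sin(theta))
d = 0.1392 / (2*sin(15.29 deg))
d = 0.263932 nm
a = d * sqrt(h^2+k^2+l^2) = 0.263932 * sqrt(8)
a = 0.7465 nm


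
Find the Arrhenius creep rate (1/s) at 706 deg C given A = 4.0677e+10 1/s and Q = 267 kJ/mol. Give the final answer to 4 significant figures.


rate = A * exp(-Q / (R*T))
T = 706 + 273.15 = 979.15 K
rate = 4.0677e+10 * exp(-267e3 / (8.314 * 979.15))
rate = 2.318e-04 1/s


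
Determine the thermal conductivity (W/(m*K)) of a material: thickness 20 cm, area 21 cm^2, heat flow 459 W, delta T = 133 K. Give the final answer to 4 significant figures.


k = Q*L / (A*dT)
L = 0.2 m, A = 2.1e-03 m^2
k = 459 * 0.2 / (2.1e-03 * 133)
k = 328.7 W/(m*K)


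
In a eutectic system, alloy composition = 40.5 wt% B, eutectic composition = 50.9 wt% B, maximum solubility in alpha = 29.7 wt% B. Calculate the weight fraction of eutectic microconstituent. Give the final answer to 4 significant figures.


f_primary = (C_e - C0) / (C_e - C_alpha_max)
f_primary = (50.9 - 40.5) / (50.9 - 29.7)
f_primary = 0.490566
f_eutectic = 1 - 0.490566 = 0.5094


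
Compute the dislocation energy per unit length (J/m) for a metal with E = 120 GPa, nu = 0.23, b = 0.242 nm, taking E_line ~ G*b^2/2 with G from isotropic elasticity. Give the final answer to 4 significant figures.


Step 1: G = E / (2*(1+nu))
G = 120 / (2*(1+0.23)) = 48.7805 GPa = 4.87805e+10 Pa
Step 2: E_line = G*b^2/2
b = 0.242 nm = 2.42e-10 m
E_line = 0.5 * 4.87805e+10 * (2.42e-10)^2 = 1.428e-09 J/m


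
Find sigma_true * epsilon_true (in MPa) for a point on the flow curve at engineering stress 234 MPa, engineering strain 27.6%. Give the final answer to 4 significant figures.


sigma_true = sigma_eng * (1 + epsilon_eng)
sigma_true = 234 * (1 + 0.276) = 298.584 MPa
epsilon_true = ln(1 + epsilon_eng)
epsilon_true = ln(1 + 0.276) = 0.24373
sigma_true * epsilon_true = 298.584 * 0.24373 = 72.77 MPa


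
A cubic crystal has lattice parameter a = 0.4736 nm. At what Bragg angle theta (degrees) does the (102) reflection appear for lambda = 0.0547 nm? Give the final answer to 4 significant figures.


d = a / sqrt(h^2+k^2+l^2)
d = 0.4736 / sqrt(5) = 0.2118 nm
lambda = 2*d*sin(theta)  =>  sin(theta) = lambda / (2*d)
sin(theta) = 0.0547 / (2 * 0.2118) = 0.129131
theta = 7.419 deg


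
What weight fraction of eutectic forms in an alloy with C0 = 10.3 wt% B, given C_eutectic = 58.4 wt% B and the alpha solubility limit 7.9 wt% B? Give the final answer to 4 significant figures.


f_primary = (C_e - C0) / (C_e - C_alpha_max)
f_primary = (58.4 - 10.3) / (58.4 - 7.9)
f_primary = 0.952475
f_eutectic = 1 - 0.952475 = 0.04752


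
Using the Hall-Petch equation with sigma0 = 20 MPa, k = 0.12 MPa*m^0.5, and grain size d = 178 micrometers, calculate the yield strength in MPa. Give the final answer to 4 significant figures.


sigma_y = sigma0 + k / sqrt(d)
d = 178 um = 1.78e-04 m
sigma_y = 20 + 0.12 / sqrt(1.78e-04)
sigma_y = 28.99 MPa


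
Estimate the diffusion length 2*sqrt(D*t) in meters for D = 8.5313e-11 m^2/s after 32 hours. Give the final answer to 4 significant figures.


t = 32 hr = 115200 s
Diffusion length = 2*sqrt(D*t)
= 2*sqrt(8.5313e-11 * 115200)
= 6.27e-03 m


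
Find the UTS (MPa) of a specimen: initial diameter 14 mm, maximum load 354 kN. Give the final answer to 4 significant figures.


A0 = pi*(d/2)^2 = pi*(14/2)^2 = 153.938 mm^2
UTS = F_max / A0 = 354*1000 / 153.938
UTS = 2300 MPa


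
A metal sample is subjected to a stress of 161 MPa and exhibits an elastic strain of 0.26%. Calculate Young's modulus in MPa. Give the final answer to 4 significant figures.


E = sigma / epsilon
epsilon = 0.26% = 2.6e-03
E = 161 / 2.6e-03
E = 61920 MPa


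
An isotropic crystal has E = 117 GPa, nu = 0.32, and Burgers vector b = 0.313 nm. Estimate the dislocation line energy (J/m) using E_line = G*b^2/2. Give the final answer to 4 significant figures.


Step 1: G = E / (2*(1+nu))
G = 117 / (2*(1+0.32)) = 44.3182 GPa = 4.43182e+10 Pa
Step 2: E_line = G*b^2/2
b = 0.313 nm = 3.13e-10 m
E_line = 0.5 * 4.43182e+10 * (3.13e-10)^2 = 2.171e-09 J/m


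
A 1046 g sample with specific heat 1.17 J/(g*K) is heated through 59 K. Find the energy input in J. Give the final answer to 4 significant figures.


Q = m * cp * dT
Q = 1046 * 1.17 * 59
Q = 72210 J


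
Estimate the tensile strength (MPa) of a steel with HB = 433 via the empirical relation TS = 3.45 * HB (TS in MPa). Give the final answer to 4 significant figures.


TS (MPa) = 3.45 * HB
TS = 3.45 * 433
TS = 1494 MPa


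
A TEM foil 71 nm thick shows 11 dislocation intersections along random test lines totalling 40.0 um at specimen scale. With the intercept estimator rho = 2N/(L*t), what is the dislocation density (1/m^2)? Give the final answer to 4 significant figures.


rho = 2N / (L * t)
L = 40.0 um = 4e-05 m, t = 71 nm = 7.1e-08 m
rho = 2 * 11 / (4e-05 * 7.1e-08)
rho = 7.746e+12 1/m^2


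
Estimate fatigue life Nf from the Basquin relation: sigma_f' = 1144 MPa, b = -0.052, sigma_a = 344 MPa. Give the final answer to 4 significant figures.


sigma_a = sigma_f' * (2*Nf)^b
2*Nf = (sigma_a / sigma_f')^(1/b)
2*Nf = (344 / 1144)^(1/-0.052)
2*Nf = 1.08621e+10
Nf = 5.431e+09 cycles


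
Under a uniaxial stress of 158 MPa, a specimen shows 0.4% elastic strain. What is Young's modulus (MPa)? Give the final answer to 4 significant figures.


E = sigma / epsilon
epsilon = 0.4% = 4e-03
E = 158 / 4e-03
E = 39500 MPa


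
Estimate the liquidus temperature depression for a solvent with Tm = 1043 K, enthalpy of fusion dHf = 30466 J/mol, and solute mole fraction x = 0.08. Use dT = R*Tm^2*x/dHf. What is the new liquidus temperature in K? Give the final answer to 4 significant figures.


dT = R*Tm^2*x / dHf
dT = 8.314 * 1043^2 * 0.08 / 30466
dT = 23.7494 K
T_new = 1043 - 23.7494 = 1019 K


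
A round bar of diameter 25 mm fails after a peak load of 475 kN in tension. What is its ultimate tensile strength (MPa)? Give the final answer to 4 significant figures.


A0 = pi*(d/2)^2 = pi*(25/2)^2 = 490.874 mm^2
UTS = F_max / A0 = 475*1000 / 490.874
UTS = 967.7 MPa


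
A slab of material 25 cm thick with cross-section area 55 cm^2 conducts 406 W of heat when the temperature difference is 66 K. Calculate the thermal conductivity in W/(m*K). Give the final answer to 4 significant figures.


k = Q*L / (A*dT)
L = 0.25 m, A = 5.5e-03 m^2
k = 406 * 0.25 / (5.5e-03 * 66)
k = 279.6 W/(m*K)


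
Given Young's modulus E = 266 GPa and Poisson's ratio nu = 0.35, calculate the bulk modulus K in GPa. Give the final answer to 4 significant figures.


K = E / (3*(1-2*nu))
K = 266 / (3*(1-2*0.35))
K = 295.6 GPa


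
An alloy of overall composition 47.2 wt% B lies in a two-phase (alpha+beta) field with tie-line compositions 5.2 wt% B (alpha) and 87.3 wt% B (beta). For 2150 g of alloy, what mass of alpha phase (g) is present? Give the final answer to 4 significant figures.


f_alpha = (C_beta - C0) / (C_beta - C_alpha)
f_alpha = (87.3 - 47.2) / (87.3 - 5.2) = 0.488429
m_alpha = f_alpha * m_total = 0.488429 * 2150 = 1050 g


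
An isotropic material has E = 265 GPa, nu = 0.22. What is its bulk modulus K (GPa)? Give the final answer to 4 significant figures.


K = E / (3*(1-2*nu))
K = 265 / (3*(1-2*0.22))
K = 157.7 GPa


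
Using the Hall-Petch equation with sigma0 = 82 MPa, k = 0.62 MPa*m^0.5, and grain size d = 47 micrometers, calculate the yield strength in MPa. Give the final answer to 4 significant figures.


sigma_y = sigma0 + k / sqrt(d)
d = 47 um = 4.7e-05 m
sigma_y = 82 + 0.62 / sqrt(4.7e-05)
sigma_y = 172.4 MPa


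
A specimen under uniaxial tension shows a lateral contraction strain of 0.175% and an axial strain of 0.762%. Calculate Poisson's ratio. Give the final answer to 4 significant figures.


nu = -epsilon_lat / epsilon_axial
Lateral strain is contraction (negative), so using magnitudes:
nu = 0.175 / 0.762
nu = 0.2297


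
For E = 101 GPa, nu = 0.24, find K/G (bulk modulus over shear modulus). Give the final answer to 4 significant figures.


G = E / (2*(1+nu))
G = 101 / (2*(1+0.24)) = 40.7258 GPa
K = E / (3*(1-2*nu))
K = 101 / (3*(1-2*0.24)) = 64.7436 GPa
K/G = 64.7436 / 40.7258 = 1.59


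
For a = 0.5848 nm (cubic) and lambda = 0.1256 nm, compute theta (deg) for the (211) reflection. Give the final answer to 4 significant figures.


d = a / sqrt(h^2+k^2+l^2)
d = 0.5848 / sqrt(6) = 0.238744 nm
lambda = 2*d*sin(theta)  =>  sin(theta) = lambda / (2*d)
sin(theta) = 0.1256 / (2 * 0.238744) = 0.263044
theta = 15.25 deg


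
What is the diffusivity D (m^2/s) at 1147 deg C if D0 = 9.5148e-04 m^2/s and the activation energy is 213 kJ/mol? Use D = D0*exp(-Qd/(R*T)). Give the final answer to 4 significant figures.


D = D0 * exp(-Qd / (R*T))
T = 1420.15 K
D = 9.5148e-04 * exp(-213e3 / (8.314 * 1420.15))
D = 1.392e-11 m^2/s


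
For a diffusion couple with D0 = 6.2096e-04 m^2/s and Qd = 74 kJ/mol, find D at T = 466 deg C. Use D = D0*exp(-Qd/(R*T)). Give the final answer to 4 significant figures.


D = D0 * exp(-Qd / (R*T))
T = 739.15 K
D = 6.2096e-04 * exp(-74e3 / (8.314 * 739.15))
D = 3.659e-09 m^2/s
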